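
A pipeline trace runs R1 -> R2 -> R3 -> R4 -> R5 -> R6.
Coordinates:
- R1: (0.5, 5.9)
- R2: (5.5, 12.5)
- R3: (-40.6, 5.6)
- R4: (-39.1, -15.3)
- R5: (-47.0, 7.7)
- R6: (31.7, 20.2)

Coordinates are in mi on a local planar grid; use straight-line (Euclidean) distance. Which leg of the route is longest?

Leg distances:
R1→R2: 8.3 mi
R2→R3: 46.6 mi
R3→R4: 21.0 mi
R4→R5: 24.3 mi
R5→R6: 79.7 mi
The longest leg is R5–R6 at 79.7 mi.

R5–R6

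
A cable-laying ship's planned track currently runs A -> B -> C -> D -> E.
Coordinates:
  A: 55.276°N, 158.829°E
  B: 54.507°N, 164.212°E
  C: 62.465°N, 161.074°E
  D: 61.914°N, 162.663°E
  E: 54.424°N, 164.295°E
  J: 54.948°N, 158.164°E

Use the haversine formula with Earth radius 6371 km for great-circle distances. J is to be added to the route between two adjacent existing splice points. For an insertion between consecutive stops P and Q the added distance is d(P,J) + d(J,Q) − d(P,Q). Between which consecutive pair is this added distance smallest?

Added distance for inserting J between each consecutive pair:
A–B: 92.5 km
B–C: 340.5 km
C–D: 1566.8 km
D–E: 377.2 km
Smallest added distance is 92.5 km, inserting between A and B.

between A and B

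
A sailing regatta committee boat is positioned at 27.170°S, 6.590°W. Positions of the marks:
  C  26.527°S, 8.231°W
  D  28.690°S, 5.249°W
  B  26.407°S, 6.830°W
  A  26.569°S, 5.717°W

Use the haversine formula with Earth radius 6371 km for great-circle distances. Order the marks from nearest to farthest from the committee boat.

Distance from the committee boat at 27.170°S, 6.590°W to each:
B 26.407°S, 6.830°W: 88.1 km
A 26.569°S, 5.717°W: 109.4 km
C 26.527°S, 8.231°W: 177.8 km
D 28.690°S, 5.249°W: 214.3 km

B, A, C, D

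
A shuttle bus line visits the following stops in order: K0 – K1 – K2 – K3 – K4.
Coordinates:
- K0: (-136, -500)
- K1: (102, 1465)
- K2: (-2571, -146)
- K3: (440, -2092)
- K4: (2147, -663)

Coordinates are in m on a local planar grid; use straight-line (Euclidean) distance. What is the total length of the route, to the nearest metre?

Leg distances:
K0→K1: 1979.4 m  (cumulative 1979.4 m)
K1→K2: 3120.9 m  (cumulative 5100.3 m)
K2→K3: 3585.1 m  (cumulative 8685.4 m)
K3→K4: 2226.2 m  (cumulative 10911.6 m)
Total route length ≈ 10912 m.

10912 m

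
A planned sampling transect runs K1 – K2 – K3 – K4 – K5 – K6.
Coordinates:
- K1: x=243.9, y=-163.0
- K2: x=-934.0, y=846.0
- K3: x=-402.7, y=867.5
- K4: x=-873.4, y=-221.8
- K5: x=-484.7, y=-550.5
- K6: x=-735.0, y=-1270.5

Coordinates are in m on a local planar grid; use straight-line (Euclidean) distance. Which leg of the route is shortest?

Leg distances:
K1→K2: 1551.0 m
K2→K3: 531.7 m
K3→K4: 1186.6 m
K4→K5: 509.0 m
K5→K6: 762.3 m
The shortest leg is K4–K5 at 509.0 m.

K4–K5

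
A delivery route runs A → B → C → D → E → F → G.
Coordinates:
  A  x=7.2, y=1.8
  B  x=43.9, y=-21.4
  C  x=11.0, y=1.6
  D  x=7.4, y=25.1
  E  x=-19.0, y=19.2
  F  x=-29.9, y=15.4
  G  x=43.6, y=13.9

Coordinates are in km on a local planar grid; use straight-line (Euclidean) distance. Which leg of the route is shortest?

E–F

Leg distances:
A→B: 43.4 km
B→C: 40.1 km
C→D: 23.8 km
D→E: 27.1 km
E→F: 11.5 km
F→G: 73.5 km
The shortest leg is E–F at 11.5 km.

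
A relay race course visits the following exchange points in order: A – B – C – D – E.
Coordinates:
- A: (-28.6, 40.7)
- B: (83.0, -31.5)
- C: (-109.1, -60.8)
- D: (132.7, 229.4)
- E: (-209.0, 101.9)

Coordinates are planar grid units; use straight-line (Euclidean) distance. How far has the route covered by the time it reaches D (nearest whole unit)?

705

Leg distances:
A→B: 132.9  (cumulative 132.9)
B→C: 194.3  (cumulative 327.2)
C→D: 377.7  (cumulative 705.0)
Cumulative distance at D ≈ 705.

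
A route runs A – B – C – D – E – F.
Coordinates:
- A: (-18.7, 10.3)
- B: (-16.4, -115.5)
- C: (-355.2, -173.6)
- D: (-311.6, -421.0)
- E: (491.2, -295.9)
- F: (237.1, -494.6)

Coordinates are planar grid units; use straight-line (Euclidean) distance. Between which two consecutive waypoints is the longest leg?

Leg distances:
A→B: 125.8
B→C: 343.7
C→D: 251.2
D→E: 812.5
E→F: 322.6
The longest leg is D–E at 812.5.

D–E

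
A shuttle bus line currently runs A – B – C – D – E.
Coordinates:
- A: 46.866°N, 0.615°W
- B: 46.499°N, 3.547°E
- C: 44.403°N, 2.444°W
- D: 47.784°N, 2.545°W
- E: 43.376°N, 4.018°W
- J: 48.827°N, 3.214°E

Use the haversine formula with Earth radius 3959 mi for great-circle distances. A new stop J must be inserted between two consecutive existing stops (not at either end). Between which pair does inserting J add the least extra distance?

between A and B

Added distance for inserting J between each consecutive pair:
A–B: 186.0 mi
B–C: 243.9 mi
C–D: 447.2 mi
D–E: 472.8 mi
Smallest added distance is 186.0 mi, inserting between A and B.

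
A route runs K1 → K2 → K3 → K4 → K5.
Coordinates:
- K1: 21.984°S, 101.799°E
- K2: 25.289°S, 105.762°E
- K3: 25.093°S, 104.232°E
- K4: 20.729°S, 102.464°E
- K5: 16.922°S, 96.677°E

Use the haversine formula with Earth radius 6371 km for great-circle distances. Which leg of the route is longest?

Leg distances:
K1→K2: 545.8 km
K2→K3: 155.5 km
K3→K4: 517.9 km
K4→K5: 741.6 km
The longest leg is K4–K5 at 741.6 km.

K4–K5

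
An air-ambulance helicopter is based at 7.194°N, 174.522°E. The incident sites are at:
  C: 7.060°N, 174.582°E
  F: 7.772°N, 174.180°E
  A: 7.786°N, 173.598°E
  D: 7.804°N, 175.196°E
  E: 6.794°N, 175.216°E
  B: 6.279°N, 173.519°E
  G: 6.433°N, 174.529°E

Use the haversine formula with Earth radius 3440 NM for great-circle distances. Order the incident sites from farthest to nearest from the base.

B, A, D, E, G, F, C

Computing each great-circle distance from 7.194°N, 174.522°E:
B 6.279°N, 173.519°E: 81.2 NM
A 7.786°N, 173.598°E: 65.5 NM
D 7.804°N, 175.196°E: 54.3 NM
E 6.794°N, 175.216°E: 47.8 NM
G 6.433°N, 174.529°E: 45.7 NM
F 7.772°N, 174.180°E: 40.2 NM
C 7.060°N, 174.582°E: 8.8 NM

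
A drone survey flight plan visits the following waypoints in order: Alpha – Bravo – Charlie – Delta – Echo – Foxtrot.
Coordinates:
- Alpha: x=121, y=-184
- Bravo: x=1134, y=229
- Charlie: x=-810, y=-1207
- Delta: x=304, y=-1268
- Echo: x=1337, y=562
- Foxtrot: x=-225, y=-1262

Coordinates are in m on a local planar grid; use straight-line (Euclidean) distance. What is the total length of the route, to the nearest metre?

9129 m

Leg distances:
Alpha→Bravo: 1094.0 m  (cumulative 1094.0 m)
Bravo→Charlie: 2416.9 m  (cumulative 3510.8 m)
Charlie→Delta: 1115.7 m  (cumulative 4626.5 m)
Delta→Echo: 2101.4 m  (cumulative 6727.9 m)
Echo→Foxtrot: 2401.4 m  (cumulative 9129.3 m)
Total route length ≈ 9129 m.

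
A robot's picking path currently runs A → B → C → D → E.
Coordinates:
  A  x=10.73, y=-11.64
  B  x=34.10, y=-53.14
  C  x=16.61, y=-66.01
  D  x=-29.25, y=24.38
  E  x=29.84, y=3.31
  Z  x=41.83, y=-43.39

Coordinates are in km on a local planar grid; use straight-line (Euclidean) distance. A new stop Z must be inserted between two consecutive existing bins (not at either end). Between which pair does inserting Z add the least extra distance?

between A and B

Added distance for inserting Z between each consecutive pair:
A–B: 9.3 km
B–C: 24.6 km
C–D: 30.7 km
D–E: 83.7 km
Smallest added distance is 9.3 km, inserting between A and B.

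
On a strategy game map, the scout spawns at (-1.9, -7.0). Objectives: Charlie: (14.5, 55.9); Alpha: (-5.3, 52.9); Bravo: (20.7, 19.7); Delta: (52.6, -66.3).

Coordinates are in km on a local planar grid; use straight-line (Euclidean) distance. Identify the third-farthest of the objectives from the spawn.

Alpha

Distance to each, sorted:
Delta: 80.5 km
Charlie: 65.0 km
Alpha: 60.0 km
Bravo: 35.0 km
The third-farthest is Alpha at 60.0 km.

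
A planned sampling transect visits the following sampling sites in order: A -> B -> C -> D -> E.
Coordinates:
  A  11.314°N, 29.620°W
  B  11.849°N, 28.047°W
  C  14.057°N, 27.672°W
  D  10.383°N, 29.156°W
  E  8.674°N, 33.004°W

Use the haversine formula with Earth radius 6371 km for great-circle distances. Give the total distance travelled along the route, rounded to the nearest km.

1332 km

Leg distances:
A→B: 181.4 km  (cumulative 181.4 km)
B→C: 248.9 km  (cumulative 430.2 km)
C→D: 439.2 km  (cumulative 869.4 km)
D→E: 462.8 km  (cumulative 1332.2 km)
Total route length ≈ 1332 km.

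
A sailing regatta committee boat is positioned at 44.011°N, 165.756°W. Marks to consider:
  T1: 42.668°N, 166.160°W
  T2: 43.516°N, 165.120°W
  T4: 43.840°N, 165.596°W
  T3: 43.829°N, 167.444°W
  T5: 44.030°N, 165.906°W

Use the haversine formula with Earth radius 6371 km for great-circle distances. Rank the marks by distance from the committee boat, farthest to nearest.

T1, T3, T2, T4, T5

Distance from the committee boat at 44.011°N, 165.756°W to each:
T1 42.668°N, 166.160°W: 152.9 km
T3 43.829°N, 167.444°W: 136.7 km
T2 43.516°N, 165.120°W: 75.1 km
T4 43.840°N, 165.596°W: 22.9 km
T5 44.030°N, 165.906°W: 12.2 km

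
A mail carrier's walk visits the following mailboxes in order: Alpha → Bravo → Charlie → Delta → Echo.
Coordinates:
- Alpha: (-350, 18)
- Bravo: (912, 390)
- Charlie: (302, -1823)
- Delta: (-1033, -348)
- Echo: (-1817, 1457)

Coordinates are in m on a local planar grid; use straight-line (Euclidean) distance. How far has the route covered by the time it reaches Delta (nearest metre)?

5601 m

Leg distances:
Alpha→Bravo: 1315.7 m  (cumulative 1315.7 m)
Bravo→Charlie: 2295.5 m  (cumulative 3611.2 m)
Charlie→Delta: 1989.4 m  (cumulative 5600.7 m)
Cumulative distance at Delta ≈ 5601 m.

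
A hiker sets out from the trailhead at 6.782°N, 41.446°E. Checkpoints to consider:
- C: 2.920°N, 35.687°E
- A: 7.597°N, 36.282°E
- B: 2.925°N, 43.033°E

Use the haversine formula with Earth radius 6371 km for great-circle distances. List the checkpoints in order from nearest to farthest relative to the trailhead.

Distances from the trailhead:
B 2.925°N, 43.033°E: 463.5 km
A 7.597°N, 36.282°E: 576.9 km
C 2.920°N, 35.687°E: 769.0 km

B, A, C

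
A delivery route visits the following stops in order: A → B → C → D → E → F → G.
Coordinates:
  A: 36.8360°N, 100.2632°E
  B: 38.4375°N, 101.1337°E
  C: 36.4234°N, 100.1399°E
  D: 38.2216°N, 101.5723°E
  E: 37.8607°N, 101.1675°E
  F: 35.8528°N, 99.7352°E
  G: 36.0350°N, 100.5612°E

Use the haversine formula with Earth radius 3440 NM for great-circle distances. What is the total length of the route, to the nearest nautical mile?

Leg distances:
A→B: 104.7 NM  (cumulative 104.7 NM)
B→C: 129.9 NM  (cumulative 234.6 NM)
C→D: 127.8 NM  (cumulative 362.4 NM)
D→E: 28.9 NM  (cumulative 391.3 NM)
E→F: 138.8 NM  (cumulative 530.1 NM)
F→G: 41.6 NM  (cumulative 571.7 NM)
Total route length ≈ 572 NM.

572 NM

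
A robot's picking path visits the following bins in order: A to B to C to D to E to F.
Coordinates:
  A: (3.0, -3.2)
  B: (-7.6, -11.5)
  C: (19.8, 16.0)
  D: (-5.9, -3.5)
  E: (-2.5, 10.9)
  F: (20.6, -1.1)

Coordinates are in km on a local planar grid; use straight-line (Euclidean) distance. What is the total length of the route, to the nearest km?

Leg distances:
A→B: 13.5 km  (cumulative 13.5 km)
B→C: 38.8 km  (cumulative 52.3 km)
C→D: 32.3 km  (cumulative 84.5 km)
D→E: 14.8 km  (cumulative 99.3 km)
E→F: 26.0 km  (cumulative 125.4 km)
Total route length ≈ 125 km.

125 km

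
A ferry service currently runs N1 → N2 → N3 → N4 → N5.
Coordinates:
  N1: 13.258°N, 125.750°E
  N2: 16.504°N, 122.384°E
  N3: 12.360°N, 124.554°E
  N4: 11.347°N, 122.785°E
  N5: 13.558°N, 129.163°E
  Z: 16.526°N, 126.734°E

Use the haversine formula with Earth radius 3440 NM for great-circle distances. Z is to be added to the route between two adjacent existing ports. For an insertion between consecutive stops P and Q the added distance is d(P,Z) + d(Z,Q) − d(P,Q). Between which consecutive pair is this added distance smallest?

between N1 and N2

Added distance for inserting Z between each consecutive pair:
N1–N2: 178.8 NM
N2–N3: 251.8 NM
N3–N4: 546.7 NM
N4–N5: 217.1 NM
Smallest added distance is 178.8 NM, inserting between N1 and N2.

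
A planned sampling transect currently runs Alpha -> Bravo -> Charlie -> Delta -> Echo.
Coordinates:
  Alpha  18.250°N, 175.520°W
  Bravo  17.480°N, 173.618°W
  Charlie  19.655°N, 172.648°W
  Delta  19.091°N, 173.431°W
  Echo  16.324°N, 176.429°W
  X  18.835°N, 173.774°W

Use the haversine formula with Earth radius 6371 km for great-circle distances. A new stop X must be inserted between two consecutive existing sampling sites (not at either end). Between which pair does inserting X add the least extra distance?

between Delta and Echo

Added distance for inserting X between each consecutive pair:
Alpha–Bravo: 128.0 km
Bravo–Charlie: 38.3 km
Charlie–Delta: 91.9 km
Delta–Echo: 0.2 km
Smallest added distance is 0.2 km, inserting between Delta and Echo.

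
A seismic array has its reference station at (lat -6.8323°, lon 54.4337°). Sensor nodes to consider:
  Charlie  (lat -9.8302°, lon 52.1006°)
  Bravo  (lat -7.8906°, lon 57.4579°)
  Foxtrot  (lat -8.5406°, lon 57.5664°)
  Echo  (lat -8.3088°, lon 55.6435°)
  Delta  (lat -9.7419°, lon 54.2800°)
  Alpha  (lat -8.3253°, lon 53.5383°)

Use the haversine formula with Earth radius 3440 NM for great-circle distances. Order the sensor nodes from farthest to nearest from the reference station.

Computing each great-circle distance from (lat -6.8323°, lon 54.4337°):
Charlie (lat -9.8302°, lon 52.1006°): 227.2 NM
Foxtrot (lat -8.5406°, lon 57.5664°): 212.7 NM
Bravo (lat -7.8906°, lon 57.4579°): 191.0 NM
Delta (lat -9.7419°, lon 54.2800°): 174.9 NM
Echo (lat -8.3088°, lon 55.6435°): 114.2 NM
Alpha (lat -8.3253°, lon 53.5383°): 104.3 NM

Charlie, Foxtrot, Bravo, Delta, Echo, Alpha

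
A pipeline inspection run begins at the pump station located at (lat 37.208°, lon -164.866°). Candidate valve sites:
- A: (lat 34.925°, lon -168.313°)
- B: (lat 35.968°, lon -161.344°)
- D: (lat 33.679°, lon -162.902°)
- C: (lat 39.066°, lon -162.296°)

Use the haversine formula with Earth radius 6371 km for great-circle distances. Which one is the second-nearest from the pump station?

Distance to each, sorted:
C: 305.3 km
B: 343.3 km
A: 400.5 km
D: 430.8 km
The second-nearest is B at 343.3 km.

B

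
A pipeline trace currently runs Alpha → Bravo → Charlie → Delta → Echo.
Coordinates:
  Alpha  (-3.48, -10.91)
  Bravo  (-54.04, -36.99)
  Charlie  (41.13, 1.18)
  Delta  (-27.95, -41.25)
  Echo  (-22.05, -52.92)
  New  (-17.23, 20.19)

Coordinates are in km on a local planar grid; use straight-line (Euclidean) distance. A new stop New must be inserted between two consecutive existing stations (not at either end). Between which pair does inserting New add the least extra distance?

between Bravo and Charlie

Added distance for inserting New between each consecutive pair:
Alpha–Bravo: 45.1 km
Bravo–Charlie: 26.8 km
Charlie–Delta: 42.7 km
Delta–Echo: 122.6 km
Smallest added distance is 26.8 km, inserting between Bravo and Charlie.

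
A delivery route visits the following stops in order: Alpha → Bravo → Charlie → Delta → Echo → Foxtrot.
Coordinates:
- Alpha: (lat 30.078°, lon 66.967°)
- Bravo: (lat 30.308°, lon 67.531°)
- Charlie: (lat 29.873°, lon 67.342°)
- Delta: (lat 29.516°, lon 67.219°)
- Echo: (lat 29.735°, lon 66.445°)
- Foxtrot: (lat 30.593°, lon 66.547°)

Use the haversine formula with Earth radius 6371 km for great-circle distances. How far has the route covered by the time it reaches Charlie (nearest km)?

Leg distances:
Alpha→Bravo: 59.9 km  (cumulative 59.9 km)
Bravo→Charlie: 51.7 km  (cumulative 111.6 km)
Cumulative distance at Charlie ≈ 112 km.

112 km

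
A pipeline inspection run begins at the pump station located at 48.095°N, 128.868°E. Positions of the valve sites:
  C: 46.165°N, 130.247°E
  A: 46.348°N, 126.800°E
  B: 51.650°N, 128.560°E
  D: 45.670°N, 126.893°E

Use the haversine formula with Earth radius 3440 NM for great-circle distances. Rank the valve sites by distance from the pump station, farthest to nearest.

Distance from the pump station at 48.095°N, 128.868°E to each:
B 51.650°N, 128.560°E: 213.8 NM
D 45.670°N, 126.893°E: 166.6 NM
A 46.348°N, 126.800°E: 134.6 NM
C 46.165°N, 130.247°E: 128.8 NM

B, D, A, C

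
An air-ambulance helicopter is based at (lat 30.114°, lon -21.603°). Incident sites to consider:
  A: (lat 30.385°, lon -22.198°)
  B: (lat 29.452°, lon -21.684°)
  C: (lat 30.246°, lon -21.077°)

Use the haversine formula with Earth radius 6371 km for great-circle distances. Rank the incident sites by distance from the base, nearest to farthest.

C, A, B

Distances from the base:
C (lat 30.246°, lon -21.077°): 52.6 km
A (lat 30.385°, lon -22.198°): 64.6 km
B (lat 29.452°, lon -21.684°): 74.0 km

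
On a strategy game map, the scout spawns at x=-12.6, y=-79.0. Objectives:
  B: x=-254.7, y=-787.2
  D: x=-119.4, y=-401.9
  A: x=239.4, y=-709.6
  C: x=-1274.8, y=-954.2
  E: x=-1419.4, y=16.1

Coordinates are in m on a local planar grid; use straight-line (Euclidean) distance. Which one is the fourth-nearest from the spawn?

E

Distances from the spawn (x=-12.6, y=-79.0):
D: 340.1 m
A: 679.1 m
B: 748.4 m
E: 1410.0 m
C: 1535.9 m
The fourth-nearest is E at 1410.0 m.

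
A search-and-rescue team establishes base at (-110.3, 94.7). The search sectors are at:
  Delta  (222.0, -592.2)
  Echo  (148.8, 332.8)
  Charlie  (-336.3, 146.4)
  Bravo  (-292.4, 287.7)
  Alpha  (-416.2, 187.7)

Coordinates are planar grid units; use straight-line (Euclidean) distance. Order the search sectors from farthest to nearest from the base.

Delta, Echo, Alpha, Bravo, Charlie

Computing each straight-line distance from (-110.3, 94.7):
Delta (222.0, -592.2): 763.1
Echo (148.8, 332.8): 351.9
Alpha (-416.2, 187.7): 319.7
Bravo (-292.4, 287.7): 265.3
Charlie (-336.3, 146.4): 231.8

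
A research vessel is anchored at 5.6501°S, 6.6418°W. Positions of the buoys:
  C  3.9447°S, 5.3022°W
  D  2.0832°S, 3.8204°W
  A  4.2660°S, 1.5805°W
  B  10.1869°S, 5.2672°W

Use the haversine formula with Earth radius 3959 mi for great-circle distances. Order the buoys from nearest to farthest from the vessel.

Distance from the vessel at 5.6501°S, 6.6418°W to each:
C 3.9447°S, 5.3022°W: 149.6 mi
D 2.0832°S, 3.8204°W: 314.0 mi
B 10.1869°S, 5.2672°W: 327.3 mi
A 4.2660°S, 1.5805°W: 361.3 mi

C, D, B, A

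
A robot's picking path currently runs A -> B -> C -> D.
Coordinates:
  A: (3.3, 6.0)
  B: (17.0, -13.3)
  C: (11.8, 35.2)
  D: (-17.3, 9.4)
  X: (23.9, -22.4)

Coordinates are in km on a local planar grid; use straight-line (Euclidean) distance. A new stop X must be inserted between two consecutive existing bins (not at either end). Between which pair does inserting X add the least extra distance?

Added distance for inserting X between each consecutive pair:
A–B: 22.8 km
B–C: 21.5 km
C–D: 72.0 km
Smallest added distance is 21.5 km, inserting between B and C.

between B and C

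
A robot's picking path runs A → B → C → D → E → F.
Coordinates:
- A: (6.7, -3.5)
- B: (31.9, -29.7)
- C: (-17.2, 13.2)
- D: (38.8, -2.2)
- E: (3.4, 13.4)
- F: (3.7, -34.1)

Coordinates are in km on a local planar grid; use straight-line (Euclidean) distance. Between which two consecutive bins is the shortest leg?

Leg distances:
A→B: 36.4 km
B→C: 65.2 km
C→D: 58.1 km
D→E: 38.7 km
E→F: 47.5 km
The shortest leg is A–B at 36.4 km.

A–B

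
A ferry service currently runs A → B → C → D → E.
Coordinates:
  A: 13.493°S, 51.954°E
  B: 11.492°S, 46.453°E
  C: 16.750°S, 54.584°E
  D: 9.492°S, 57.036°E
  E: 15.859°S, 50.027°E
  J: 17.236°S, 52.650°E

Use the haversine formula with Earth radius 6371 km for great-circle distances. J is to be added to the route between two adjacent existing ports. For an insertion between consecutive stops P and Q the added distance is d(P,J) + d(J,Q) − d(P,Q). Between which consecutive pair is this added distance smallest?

between B and C

Added distance for inserting J between each consecutive pair:
A–B: 709.2 km
B–C: 82.7 km
C–D: 346.1 km
D–E: 263.1 km
Smallest added distance is 82.7 km, inserting between B and C.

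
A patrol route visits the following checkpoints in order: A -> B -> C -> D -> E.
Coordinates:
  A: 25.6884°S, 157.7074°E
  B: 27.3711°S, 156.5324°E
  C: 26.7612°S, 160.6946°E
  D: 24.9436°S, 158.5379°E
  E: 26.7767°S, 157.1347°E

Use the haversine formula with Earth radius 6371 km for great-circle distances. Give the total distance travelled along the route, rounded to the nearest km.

Leg distances:
A→B: 220.6 km  (cumulative 220.6 km)
B→C: 417.6 km  (cumulative 638.3 km)
C→D: 295.7 km  (cumulative 933.9 km)
D→E: 247.5 km  (cumulative 1181.4 km)
Total route length ≈ 1181 km.

1181 km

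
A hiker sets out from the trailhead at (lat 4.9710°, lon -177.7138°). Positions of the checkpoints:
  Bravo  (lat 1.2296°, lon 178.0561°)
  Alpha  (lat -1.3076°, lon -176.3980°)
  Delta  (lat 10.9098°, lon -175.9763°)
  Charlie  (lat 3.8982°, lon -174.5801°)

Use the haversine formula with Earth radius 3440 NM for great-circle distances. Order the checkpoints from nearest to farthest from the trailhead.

Computing each great-circle distance from (lat 4.9710°, lon -177.7138°):
Charlie (lat 3.8982°, lon -174.5801°): 198.3 NM
Bravo (lat 1.2296°, lon 178.0561°): 338.7 NM
Delta (lat 10.9098°, lon -175.9763°): 371.2 NM
Alpha (lat -1.3076°, lon -176.3980°): 385.1 NM

Charlie, Bravo, Delta, Alpha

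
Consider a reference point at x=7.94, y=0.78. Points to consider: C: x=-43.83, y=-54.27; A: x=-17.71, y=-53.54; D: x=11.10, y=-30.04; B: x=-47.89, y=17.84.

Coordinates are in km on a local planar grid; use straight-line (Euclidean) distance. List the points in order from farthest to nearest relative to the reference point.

Distances from the reference point:
C x=-43.83, y=-54.27: 75.6 km
A x=-17.71, y=-53.54: 60.1 km
B x=-47.89, y=17.84: 58.4 km
D x=11.10, y=-30.04: 31.0 km

C, A, B, D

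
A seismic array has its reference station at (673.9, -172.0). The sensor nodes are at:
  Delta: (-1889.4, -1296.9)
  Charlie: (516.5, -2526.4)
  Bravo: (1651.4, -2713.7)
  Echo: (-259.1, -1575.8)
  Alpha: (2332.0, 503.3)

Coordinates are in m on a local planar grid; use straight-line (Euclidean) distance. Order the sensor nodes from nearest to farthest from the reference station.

Echo, Alpha, Charlie, Bravo, Delta

Distance from the reference station at (673.9, -172.0) to each:
Echo (-259.1, -1575.8): 1685.6 m
Alpha (2332.0, 503.3): 1790.3 m
Charlie (516.5, -2526.4): 2359.7 m
Bravo (1651.4, -2713.7): 2723.2 m
Delta (-1889.4, -1296.9): 2799.3 m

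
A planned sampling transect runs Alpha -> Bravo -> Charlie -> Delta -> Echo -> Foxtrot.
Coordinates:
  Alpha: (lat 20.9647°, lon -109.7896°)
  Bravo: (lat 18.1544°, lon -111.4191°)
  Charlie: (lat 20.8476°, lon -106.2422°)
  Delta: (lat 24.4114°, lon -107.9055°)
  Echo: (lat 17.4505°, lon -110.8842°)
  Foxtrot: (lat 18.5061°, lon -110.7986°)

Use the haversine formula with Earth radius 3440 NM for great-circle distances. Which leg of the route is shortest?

Echo–Foxtrot

Leg distances:
Alpha→Bravo: 192.3 NM
Bravo→Charlie: 334.6 NM
Charlie→Delta: 233.0 NM
Delta→Echo: 450.0 NM
Echo→Foxtrot: 63.6 NM
The shortest leg is Echo–Foxtrot at 63.6 NM.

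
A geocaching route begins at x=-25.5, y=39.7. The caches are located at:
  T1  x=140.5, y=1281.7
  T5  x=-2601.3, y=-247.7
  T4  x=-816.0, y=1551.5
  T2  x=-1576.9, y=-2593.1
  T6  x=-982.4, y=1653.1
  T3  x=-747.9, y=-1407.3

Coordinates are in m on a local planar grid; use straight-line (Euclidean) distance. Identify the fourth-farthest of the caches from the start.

T4

Distance to each, sorted:
T2: 3055.9 m
T5: 2591.8 m
T6: 1875.8 m
T4: 1706.0 m
T3: 1617.3 m
T1: 1253.0 m
The fourth-farthest is T4 at 1706.0 m.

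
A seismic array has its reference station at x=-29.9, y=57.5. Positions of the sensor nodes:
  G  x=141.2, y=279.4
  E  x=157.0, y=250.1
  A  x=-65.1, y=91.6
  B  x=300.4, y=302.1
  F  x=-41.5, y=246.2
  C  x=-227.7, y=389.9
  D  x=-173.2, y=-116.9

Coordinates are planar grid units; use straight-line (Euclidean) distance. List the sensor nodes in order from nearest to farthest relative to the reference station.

A, F, D, E, G, C, B

Distance from the reference station at x=-29.9, y=57.5 to each:
A x=-65.1, y=91.6: 49.0
F x=-41.5, y=246.2: 189.1
D x=-173.2, y=-116.9: 225.7
E x=157.0, y=250.1: 268.4
G x=141.2, y=279.4: 280.2
C x=-227.7, y=389.9: 386.8
B x=300.4, y=302.1: 411.0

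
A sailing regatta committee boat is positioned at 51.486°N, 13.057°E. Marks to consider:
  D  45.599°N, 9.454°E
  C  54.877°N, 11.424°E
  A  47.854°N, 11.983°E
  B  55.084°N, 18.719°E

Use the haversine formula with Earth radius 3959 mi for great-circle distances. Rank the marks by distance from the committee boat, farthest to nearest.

D, B, A, C

Computing each great-circle distance from 51.486°N, 13.057°E:
D 45.599°N, 9.454°E: 438.8 mi
B 55.084°N, 18.719°E: 341.1 mi
A 47.854°N, 11.983°E: 255.5 mi
C 54.877°N, 11.424°E: 243.9 mi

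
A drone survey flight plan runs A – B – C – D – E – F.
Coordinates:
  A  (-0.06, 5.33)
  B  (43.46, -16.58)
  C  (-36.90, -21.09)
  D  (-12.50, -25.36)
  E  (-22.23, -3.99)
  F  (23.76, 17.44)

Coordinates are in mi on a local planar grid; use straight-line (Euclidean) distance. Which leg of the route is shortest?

Leg distances:
A→B: 48.7 mi
B→C: 80.5 mi
C→D: 24.8 mi
D→E: 23.5 mi
E→F: 50.7 mi
The shortest leg is D–E at 23.5 mi.

D–E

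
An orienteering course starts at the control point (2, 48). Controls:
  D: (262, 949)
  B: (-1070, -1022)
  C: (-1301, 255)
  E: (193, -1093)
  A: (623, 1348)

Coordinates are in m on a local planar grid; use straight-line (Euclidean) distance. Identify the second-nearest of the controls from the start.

E

Distance to each, sorted:
D: 937.8 m
E: 1156.9 m
C: 1319.3 m
A: 1440.7 m
B: 1514.6 m
The second-nearest is E at 1156.9 m.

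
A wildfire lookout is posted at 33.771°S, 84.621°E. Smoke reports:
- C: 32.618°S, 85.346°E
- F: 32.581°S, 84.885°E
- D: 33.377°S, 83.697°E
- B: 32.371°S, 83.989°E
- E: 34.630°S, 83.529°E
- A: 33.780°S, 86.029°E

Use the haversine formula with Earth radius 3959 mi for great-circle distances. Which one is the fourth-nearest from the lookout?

Distances from the lookout (33.771°S, 84.621°E):
D: 59.8 mi
A: 80.9 mi
F: 83.6 mi
E: 86.1 mi
C: 90.0 mi
B: 103.4 mi
The fourth-nearest is E at 86.1 mi.

E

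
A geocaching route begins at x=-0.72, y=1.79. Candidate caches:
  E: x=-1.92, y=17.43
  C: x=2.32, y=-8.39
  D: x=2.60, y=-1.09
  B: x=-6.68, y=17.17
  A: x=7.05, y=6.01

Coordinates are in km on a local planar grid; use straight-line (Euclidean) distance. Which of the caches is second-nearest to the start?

A

Distances from the start (x=-0.72, y=1.79):
D: 4.4 km
A: 8.8 km
C: 10.6 km
E: 15.7 km
B: 16.5 km
The second-nearest is A at 8.8 km.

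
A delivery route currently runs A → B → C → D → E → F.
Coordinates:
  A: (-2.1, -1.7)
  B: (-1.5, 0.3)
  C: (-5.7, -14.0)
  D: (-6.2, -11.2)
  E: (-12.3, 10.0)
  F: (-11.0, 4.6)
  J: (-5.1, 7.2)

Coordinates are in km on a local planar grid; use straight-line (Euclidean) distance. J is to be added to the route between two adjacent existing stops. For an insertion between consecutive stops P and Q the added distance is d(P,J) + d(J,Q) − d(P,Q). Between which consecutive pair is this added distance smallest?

Added distance for inserting J between each consecutive pair:
A–B: 15.1 km
B–C: 14.1 km
C–D: 36.8 km
D–E: 4.1 km
E–F: 8.6 km
Smallest added distance is 4.1 km, inserting between D and E.

between D and E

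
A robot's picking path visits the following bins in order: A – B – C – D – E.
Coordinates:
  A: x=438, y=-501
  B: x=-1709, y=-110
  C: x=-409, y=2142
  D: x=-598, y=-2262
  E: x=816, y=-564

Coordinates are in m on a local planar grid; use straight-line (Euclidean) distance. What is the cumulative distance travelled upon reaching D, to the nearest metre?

Leg distances:
A→B: 2182.3 m  (cumulative 2182.3 m)
B→C: 2600.3 m  (cumulative 4782.6 m)
C→D: 4408.1 m  (cumulative 9190.7 m)
Cumulative distance at D ≈ 9191 m.

9191 m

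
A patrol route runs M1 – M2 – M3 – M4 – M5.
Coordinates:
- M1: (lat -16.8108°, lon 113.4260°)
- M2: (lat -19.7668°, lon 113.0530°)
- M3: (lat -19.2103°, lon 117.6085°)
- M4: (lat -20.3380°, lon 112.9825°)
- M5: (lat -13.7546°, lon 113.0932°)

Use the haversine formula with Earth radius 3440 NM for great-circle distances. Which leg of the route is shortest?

M1–M2

Leg distances:
M1→M2: 178.7 NM
M2→M3: 260.0 NM
M3→M4: 270.0 NM
M4→M5: 395.3 NM
The shortest leg is M1–M2 at 178.7 NM.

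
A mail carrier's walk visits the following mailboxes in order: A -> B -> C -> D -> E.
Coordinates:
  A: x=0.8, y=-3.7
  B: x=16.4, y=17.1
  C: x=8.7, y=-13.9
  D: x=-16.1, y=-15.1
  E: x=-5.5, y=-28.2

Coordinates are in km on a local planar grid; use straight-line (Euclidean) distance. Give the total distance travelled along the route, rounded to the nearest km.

Leg distances:
A→B: 26.0 km  (cumulative 26.0 km)
B→C: 31.9 km  (cumulative 57.9 km)
C→D: 24.8 km  (cumulative 82.8 km)
D→E: 16.9 km  (cumulative 99.6 km)
Total route length ≈ 100 km.

100 km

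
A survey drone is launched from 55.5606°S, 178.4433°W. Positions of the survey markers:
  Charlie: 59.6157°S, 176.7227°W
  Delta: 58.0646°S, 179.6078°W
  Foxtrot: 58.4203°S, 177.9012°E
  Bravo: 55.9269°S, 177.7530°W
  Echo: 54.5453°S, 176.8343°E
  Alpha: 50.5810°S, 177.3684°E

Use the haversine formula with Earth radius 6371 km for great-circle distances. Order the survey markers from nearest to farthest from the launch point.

Bravo, Delta, Echo, Foxtrot, Charlie, Alpha

Distance from the launch point at 55.5606°S, 178.4433°W to each:
Bravo 55.9269°S, 177.7530°W: 59.4 km
Delta 58.0646°S, 179.6078°W: 287.3 km
Echo 54.5453°S, 176.8343°E: 321.2 km
Foxtrot 58.4203°S, 177.9012°E: 387.4 km
Charlie 59.6157°S, 176.7227°W: 462.4 km
Alpha 50.5810°S, 177.3684°E: 620.1 km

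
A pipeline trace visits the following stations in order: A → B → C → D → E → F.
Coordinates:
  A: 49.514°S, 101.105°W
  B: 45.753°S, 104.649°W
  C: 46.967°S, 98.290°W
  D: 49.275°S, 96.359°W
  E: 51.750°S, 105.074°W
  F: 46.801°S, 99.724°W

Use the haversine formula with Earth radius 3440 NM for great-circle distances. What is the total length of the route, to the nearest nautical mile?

1427 NM

Leg distances:
A→B: 267.4 NM  (cumulative 267.4 NM)
B→C: 273.3 NM  (cumulative 540.7 NM)
C→D: 158.7 NM  (cumulative 699.4 NM)
D→E: 364.1 NM  (cumulative 1063.5 NM)
E→F: 363.4 NM  (cumulative 1426.9 NM)
Total route length ≈ 1427 NM.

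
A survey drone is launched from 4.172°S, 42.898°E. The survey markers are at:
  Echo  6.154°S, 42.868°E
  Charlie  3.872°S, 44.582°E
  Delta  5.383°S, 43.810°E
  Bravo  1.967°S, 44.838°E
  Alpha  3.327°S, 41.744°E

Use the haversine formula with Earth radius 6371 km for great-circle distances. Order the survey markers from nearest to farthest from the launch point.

Alpha, Delta, Charlie, Echo, Bravo

Computing each great-circle distance from 4.172°S, 42.898°E:
Alpha 3.327°S, 41.744°E: 158.8 km
Delta 5.383°S, 43.810°E: 168.4 km
Charlie 3.872°S, 44.582°E: 189.7 km
Echo 6.154°S, 42.868°E: 220.4 km
Bravo 1.967°S, 44.838°E: 326.4 km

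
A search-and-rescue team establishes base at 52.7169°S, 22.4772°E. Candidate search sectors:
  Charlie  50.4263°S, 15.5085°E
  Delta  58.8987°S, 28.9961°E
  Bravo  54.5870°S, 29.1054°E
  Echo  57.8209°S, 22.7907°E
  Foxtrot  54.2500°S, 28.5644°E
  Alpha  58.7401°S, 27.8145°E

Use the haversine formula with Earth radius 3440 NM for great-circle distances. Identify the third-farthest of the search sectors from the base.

Echo

Distances from the base (52.7169°S, 22.4772°E):
Delta: 431.0 NM
Alpha: 403.9 NM
Echo: 306.6 NM
Charlie: 294.0 NM
Bravo: 261.1 NM
Foxtrot: 236.1 NM
The third-farthest is Echo at 306.6 NM.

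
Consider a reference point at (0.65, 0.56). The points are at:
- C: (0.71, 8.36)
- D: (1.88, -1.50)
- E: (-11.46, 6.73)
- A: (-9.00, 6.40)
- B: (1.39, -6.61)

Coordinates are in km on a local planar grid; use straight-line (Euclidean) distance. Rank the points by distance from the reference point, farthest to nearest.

Computing each straight-line distance from (0.65, 0.56):
E (-11.46, 6.73): 13.6 km
A (-9.00, 6.40): 11.3 km
C (0.71, 8.36): 7.8 km
B (1.39, -6.61): 7.2 km
D (1.88, -1.50): 2.4 km

E, A, C, B, D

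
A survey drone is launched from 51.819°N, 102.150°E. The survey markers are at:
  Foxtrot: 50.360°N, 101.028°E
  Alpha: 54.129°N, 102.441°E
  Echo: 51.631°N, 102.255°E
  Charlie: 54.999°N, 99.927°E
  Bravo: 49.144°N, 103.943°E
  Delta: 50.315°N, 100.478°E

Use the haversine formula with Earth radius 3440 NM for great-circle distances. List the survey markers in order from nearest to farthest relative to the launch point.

Distance from the launch point at 51.819°N, 102.150°E to each:
Echo 51.631°N, 102.255°E: 11.9 NM
Foxtrot 50.360°N, 101.028°E: 97.3 NM
Delta 50.315°N, 100.478°E: 110.1 NM
Alpha 54.129°N, 102.441°E: 139.1 NM
Bravo 49.144°N, 103.943°E: 174.6 NM
Charlie 54.999°N, 99.927°E: 206.8 NM

Echo, Foxtrot, Delta, Alpha, Bravo, Charlie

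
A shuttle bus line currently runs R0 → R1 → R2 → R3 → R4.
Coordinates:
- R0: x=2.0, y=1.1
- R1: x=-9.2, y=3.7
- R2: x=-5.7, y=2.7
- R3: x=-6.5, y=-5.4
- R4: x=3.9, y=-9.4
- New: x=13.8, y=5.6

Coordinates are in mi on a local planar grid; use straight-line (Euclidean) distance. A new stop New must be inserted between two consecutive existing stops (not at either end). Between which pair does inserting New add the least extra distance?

Added distance for inserting New between each consecutive pair:
R0–R1: 24.2 mi
R1–R2: 39.2 mi
R2–R3: 34.7 mi
R3–R4: 29.9 mi
Smallest added distance is 24.2 mi, inserting between R0 and R1.

between R0 and R1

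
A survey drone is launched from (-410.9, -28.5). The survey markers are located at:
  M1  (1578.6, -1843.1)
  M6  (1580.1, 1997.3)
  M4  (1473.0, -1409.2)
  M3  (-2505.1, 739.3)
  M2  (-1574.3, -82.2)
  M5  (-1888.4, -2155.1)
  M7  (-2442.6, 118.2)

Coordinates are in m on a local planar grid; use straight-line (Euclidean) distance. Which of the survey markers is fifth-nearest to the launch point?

Distances from the launch point ((-410.9, -28.5)):
M2: 1164.6 m
M7: 2037.0 m
M3: 2230.5 m
M4: 2335.7 m
M5: 2589.5 m
M1: 2692.7 m
M6: 2840.4 m
The fifth-nearest is M5 at 2589.5 m.

M5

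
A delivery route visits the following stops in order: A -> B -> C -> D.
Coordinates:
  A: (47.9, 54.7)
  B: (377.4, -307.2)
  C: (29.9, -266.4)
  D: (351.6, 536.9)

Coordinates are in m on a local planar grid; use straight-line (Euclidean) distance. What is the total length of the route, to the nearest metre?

Leg distances:
A→B: 489.4 m  (cumulative 489.4 m)
B→C: 349.9 m  (cumulative 839.3 m)
C→D: 865.3 m  (cumulative 1704.6 m)
Total route length ≈ 1705 m.

1705 m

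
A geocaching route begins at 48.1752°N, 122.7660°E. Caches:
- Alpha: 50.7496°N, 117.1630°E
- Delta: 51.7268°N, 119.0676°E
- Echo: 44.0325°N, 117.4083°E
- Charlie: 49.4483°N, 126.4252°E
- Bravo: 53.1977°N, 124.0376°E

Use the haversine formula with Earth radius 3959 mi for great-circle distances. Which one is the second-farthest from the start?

Distance to each, sorted:
Echo: 384.3 mi
Bravo: 351.5 mi
Alpha: 308.0 mi
Delta: 295.3 mi
Charlie: 188.3 mi
The second-farthest is Bravo at 351.5 mi.

Bravo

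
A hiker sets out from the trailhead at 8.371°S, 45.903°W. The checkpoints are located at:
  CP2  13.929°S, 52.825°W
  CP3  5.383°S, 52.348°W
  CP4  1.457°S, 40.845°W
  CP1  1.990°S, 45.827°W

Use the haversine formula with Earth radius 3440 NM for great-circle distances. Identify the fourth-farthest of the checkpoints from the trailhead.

CP1

Distance to each, sorted:
CP2: 526.7 NM
CP4: 513.6 NM
CP3: 423.9 NM
CP1: 383.1 NM
The fourth-farthest is CP1 at 383.1 NM.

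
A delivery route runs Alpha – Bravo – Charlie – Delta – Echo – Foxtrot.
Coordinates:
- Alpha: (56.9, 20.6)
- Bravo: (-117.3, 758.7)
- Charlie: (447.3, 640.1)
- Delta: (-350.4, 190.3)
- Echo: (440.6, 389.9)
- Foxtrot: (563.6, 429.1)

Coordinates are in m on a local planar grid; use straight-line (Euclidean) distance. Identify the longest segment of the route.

Leg distances:
Alpha→Bravo: 758.4 m
Bravo→Charlie: 576.9 m
Charlie→Delta: 915.8 m
Delta→Echo: 815.8 m
Echo→Foxtrot: 129.1 m
The longest leg is Charlie–Delta at 915.8 m.

Charlie–Delta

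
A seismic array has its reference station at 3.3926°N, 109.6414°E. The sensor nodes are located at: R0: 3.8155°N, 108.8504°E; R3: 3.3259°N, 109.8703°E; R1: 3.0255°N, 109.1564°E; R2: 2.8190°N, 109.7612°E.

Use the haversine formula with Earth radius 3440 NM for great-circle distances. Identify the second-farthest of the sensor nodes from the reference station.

Distance to each, sorted:
R0: 53.8 NM
R1: 36.5 NM
R2: 35.2 NM
R3: 14.3 NM
The second-farthest is R1 at 36.5 NM.

R1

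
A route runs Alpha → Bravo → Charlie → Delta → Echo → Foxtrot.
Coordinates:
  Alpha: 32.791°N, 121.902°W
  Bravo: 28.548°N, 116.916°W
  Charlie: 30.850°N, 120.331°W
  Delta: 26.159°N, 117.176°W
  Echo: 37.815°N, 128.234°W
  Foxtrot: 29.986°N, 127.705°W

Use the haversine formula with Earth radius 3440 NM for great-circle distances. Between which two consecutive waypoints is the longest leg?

Leg distances:
Alpha→Bravo: 362.1 NM
Bravo→Charlie: 225.4 NM
Charlie→Delta: 327.1 NM
Delta→Echo: 896.8 NM
Echo→Foxtrot: 470.8 NM
The longest leg is Delta–Echo at 896.8 NM.

Delta–Echo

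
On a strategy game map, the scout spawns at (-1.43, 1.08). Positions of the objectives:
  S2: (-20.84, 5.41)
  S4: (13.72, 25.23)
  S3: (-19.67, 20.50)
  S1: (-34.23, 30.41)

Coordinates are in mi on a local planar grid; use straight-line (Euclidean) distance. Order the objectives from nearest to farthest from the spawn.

S2, S3, S4, S1

Distance from the spawn at (-1.43, 1.08) to each:
S2 (-20.84, 5.41): 19.9 mi
S3 (-19.67, 20.50): 26.6 mi
S4 (13.72, 25.23): 28.5 mi
S1 (-34.23, 30.41): 44.0 mi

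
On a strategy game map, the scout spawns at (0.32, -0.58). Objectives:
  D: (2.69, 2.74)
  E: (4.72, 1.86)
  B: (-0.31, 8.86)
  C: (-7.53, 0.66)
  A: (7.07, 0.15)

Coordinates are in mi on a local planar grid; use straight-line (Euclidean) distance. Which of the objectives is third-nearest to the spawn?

A

Distance to each, sorted:
D: 4.1 mi
E: 5.0 mi
A: 6.8 mi
C: 7.9 mi
B: 9.5 mi
The third-nearest is A at 6.8 mi.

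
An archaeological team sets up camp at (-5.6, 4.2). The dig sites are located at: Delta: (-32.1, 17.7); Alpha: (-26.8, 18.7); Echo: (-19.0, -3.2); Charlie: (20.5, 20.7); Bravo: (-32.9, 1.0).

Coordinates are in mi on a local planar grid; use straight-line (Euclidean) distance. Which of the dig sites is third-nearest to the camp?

Bravo

Distance to each, sorted:
Echo: 15.3 mi
Alpha: 25.7 mi
Bravo: 27.5 mi
Delta: 29.7 mi
Charlie: 30.9 mi
The third-nearest is Bravo at 27.5 mi.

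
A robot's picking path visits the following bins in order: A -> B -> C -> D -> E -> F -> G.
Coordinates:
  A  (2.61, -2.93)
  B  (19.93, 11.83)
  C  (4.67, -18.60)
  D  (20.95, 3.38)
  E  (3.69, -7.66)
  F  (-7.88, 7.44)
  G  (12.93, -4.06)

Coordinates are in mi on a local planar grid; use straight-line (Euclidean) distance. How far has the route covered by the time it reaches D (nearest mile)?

Leg distances:
A→B: 22.8 mi  (cumulative 22.8 mi)
B→C: 34.0 mi  (cumulative 56.8 mi)
C→D: 27.4 mi  (cumulative 84.2 mi)
Cumulative distance at D ≈ 84 mi.

84 mi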